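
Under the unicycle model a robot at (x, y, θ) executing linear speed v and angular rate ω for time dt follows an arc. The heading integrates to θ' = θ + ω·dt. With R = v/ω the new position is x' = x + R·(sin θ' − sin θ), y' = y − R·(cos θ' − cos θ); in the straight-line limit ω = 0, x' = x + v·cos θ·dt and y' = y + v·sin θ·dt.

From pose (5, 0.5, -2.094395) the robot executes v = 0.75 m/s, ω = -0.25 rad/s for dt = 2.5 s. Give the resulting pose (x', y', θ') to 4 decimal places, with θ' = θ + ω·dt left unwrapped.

θ' = -2.0944 + -0.25·2.5 = -2.7194
R = v/ω = 0.75/-0.25 = -3.0000
x' = 5 + -3.0000·(sin -2.7194 − sin -2.0944) = 3.6312
y' = 0.5 − -3.0000·(cos -2.7194 − cos -2.0944) = -0.7366

(3.6312, -0.7366, -2.7194)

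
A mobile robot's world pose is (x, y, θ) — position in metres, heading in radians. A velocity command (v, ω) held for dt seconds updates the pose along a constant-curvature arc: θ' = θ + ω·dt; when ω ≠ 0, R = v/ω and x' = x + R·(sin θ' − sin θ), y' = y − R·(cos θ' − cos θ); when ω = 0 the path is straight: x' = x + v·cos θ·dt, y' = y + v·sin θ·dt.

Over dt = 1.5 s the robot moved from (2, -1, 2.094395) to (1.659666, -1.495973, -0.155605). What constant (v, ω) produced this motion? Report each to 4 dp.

v = -0.5000, ω = -1.5000

Δθ = -0.155605 − 2.094395 = -2.250000
ω = Δθ/dt = -2.250000/1.5 = -1.5000
R = −Δy/(cos θ' − cos θ) = 0.3333
v = R·ω = 0.3333·-1.5000 = -0.5000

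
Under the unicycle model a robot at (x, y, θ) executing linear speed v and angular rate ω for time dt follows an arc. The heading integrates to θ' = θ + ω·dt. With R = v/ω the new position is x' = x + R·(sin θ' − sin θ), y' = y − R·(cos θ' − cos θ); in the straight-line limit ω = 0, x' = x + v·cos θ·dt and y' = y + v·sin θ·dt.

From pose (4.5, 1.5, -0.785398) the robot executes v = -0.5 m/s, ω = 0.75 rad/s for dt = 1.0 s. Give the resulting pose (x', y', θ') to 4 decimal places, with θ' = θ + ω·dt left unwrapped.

(4.0522, 1.6948, -0.0354)

θ' = -0.7854 + 0.75·1.0 = -0.0354
R = v/ω = -0.5/0.75 = -0.6667
x' = 4.5 + -0.6667·(sin -0.0354 − sin -0.7854) = 4.0522
y' = 1.5 − -0.6667·(cos -0.0354 − cos -0.7854) = 1.6948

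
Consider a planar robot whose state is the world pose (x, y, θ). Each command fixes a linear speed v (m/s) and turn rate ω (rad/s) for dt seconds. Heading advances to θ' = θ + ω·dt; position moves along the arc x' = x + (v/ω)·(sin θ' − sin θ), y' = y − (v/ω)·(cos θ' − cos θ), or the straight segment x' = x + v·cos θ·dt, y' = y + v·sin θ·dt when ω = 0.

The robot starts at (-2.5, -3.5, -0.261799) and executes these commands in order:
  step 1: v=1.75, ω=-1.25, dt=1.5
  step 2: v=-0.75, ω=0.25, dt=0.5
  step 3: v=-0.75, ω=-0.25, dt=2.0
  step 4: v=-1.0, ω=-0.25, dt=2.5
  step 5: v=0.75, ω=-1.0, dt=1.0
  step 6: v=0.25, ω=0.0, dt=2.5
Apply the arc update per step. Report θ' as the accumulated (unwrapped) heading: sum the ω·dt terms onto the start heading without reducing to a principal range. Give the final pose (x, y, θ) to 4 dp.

(0.8100, -2.4975, -4.1368)

step 1: θ'=-2.1368 (R=-1.4000) → pose (-1.6807, -5.6031, -2.1368)
step 2: θ'=-2.0118 (R=-3.0000) → pose (-1.4999, -5.2748, -2.0118)
step 3: θ'=-2.5118 (R=3.0000) → pose (-0.5538, -4.1309, -2.5118)
step 4: θ'=-3.1368 (R=4.0000) → pose (1.7829, -3.3636, -3.1368)
step 5: θ'=-4.1368 (R=-0.7500) → pose (1.1502, -3.0218, -4.1368)
step 6: θ'=-4.1368 (straight) → pose (0.8100, -2.4975, -4.1368)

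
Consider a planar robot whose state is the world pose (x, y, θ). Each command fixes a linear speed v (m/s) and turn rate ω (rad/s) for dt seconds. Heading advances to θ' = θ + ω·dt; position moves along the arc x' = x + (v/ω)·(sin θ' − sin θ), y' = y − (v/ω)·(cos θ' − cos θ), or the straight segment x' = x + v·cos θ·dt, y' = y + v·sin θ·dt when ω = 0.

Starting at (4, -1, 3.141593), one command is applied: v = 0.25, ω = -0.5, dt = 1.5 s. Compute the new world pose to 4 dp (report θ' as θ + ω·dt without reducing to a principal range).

(3.6592, -0.8658, 2.3916)

θ' = 3.1416 + -0.5·1.5 = 2.3916
R = v/ω = 0.25/-0.5 = -0.5000
x' = 4 + -0.5000·(sin 2.3916 − sin 3.1416) = 3.6592
y' = -1 − -0.5000·(cos 2.3916 − cos 3.1416) = -0.8658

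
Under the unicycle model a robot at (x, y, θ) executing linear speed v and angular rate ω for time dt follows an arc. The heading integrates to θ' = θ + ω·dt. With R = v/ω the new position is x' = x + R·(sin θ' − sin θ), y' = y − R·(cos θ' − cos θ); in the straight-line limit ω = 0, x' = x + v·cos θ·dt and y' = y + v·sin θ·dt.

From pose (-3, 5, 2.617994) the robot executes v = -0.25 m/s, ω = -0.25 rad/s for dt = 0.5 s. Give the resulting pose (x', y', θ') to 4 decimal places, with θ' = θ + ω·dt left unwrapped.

θ' = 2.6180 + -0.25·0.5 = 2.4930
R = v/ω = -0.25/-0.25 = 1.0000
x' = -3 + 1.0000·(sin 2.4930 − sin 2.6180) = -2.8959
y' = 5 − 1.0000·(cos 2.4930 − cos 2.6180) = 4.9309

(-2.8959, 4.9309, 2.4930)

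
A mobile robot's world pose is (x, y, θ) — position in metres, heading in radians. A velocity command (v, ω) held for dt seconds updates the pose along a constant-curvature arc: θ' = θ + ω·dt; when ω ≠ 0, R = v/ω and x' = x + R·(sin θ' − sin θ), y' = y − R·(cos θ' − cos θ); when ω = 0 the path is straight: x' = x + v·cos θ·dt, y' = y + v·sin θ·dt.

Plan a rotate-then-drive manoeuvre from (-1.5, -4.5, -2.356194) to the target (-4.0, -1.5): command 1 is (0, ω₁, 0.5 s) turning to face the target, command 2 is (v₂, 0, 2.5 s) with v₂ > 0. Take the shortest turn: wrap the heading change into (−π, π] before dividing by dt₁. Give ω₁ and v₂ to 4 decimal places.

ω₁ = -3.3229, v₂ = 1.5620

heading to target = atan2(-1.5−-4.5, -4−-1.5) = 2.2655
Δθ = wrap(2.2655 − -2.3562) = -1.6615; ω₁ = Δθ/dt₁ = -3.3229
distance = √((-4−-1.5)² + (-1.5−-4.5)²) = 3.9051; v₂ = distance/dt₂ = 1.5620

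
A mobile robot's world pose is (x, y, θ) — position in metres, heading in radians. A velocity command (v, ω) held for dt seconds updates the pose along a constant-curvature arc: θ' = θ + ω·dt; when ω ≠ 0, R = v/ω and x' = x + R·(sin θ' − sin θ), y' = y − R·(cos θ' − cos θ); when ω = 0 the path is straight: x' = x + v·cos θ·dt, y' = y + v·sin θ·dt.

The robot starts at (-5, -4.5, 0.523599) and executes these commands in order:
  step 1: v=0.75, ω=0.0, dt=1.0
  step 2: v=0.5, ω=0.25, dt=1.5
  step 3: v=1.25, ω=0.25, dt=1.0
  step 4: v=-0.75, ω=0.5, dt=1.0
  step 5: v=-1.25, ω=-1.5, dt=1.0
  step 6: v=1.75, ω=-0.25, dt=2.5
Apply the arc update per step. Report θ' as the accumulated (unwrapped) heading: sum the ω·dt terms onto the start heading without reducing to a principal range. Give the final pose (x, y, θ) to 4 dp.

(0.2750, -4.8961, -0.4764)

step 1: θ'=0.5236 (straight) → pose (-4.3505, -4.1250, 0.5236)
step 2: θ'=0.8986 (R=2.0000) → pose (-3.7856, -3.6384, 0.8986)
step 3: θ'=1.1486 (R=5.0000) → pose (-3.1369, -2.5737, 1.1486)
step 4: θ'=1.6486 (R=-1.5000) → pose (-3.2641, -3.3049, 1.6486)
step 5: θ'=0.1486 (R=0.8333) → pose (-3.9715, -4.1938, 0.1486)
step 6: θ'=-0.4764 (R=-7.0000) → pose (0.2750, -4.8961, -0.4764)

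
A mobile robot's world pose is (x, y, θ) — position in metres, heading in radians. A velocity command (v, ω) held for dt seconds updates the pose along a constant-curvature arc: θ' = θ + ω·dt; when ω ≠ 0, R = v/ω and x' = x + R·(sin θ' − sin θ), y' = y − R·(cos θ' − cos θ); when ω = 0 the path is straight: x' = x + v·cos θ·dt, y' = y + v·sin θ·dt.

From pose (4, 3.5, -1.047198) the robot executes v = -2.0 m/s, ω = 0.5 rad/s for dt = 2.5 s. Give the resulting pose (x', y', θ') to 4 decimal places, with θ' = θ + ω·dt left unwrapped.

(-0.2698, 5.4180, 0.2028)

θ' = -1.0472 + 0.5·2.5 = 0.2028
R = v/ω = -2.0/0.5 = -4.0000
x' = 4 + -4.0000·(sin 0.2028 − sin -1.0472) = -0.2698
y' = 3.5 − -4.0000·(cos 0.2028 − cos -1.0472) = 5.4180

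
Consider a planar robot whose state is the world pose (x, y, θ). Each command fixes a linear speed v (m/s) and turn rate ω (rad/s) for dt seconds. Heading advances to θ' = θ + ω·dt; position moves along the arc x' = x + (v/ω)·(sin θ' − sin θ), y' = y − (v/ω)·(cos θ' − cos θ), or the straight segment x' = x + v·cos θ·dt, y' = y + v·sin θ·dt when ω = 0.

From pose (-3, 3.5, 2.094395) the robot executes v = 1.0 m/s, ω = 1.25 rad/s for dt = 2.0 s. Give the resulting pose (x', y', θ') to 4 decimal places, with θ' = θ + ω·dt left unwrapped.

(-4.4873, 3.1942, 4.5944)

θ' = 2.0944 + 1.25·2.0 = 4.5944
R = v/ω = 1.0/1.25 = 0.8000
x' = -3 + 0.8000·(sin 4.5944 − sin 2.0944) = -4.4873
y' = 3.5 − 0.8000·(cos 4.5944 − cos 2.0944) = 3.1942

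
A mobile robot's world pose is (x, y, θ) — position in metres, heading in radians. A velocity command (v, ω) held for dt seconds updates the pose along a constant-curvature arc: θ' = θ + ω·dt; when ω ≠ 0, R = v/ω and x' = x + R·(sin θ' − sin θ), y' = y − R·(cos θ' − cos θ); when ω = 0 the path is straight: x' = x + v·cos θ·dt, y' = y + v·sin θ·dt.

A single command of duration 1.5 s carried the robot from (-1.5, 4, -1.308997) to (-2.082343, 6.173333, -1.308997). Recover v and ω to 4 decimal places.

Δθ = -1.308997 − -1.308997 = 0.000000
ω = Δθ/dt = 0.000000/1.5 = 0.0000
ω = 0 → v = (Δx·cos θ + Δy·sin θ)/dt = -1.5000

v = -1.5000, ω = 0.0000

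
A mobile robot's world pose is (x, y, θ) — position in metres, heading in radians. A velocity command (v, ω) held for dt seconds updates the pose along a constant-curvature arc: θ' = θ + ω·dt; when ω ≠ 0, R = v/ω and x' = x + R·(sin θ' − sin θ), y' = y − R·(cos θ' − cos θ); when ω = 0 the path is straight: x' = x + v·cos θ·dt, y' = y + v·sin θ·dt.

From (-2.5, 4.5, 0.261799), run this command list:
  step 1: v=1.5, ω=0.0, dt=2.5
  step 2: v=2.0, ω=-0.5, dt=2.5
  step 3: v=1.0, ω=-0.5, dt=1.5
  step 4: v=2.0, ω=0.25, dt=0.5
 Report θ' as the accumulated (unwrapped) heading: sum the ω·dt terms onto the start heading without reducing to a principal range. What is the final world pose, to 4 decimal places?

(5.6950, 1.3801, -1.6132)

step 1: θ'=0.2618 (straight) → pose (1.1222, 5.4706, 0.2618)
step 2: θ'=-0.9882 (R=-4.0000) → pose (5.4976, 3.8076, -0.9882)
step 3: θ'=-1.7382 (R=-2.0000) → pose (5.7996, 2.3740, -1.7382)
step 4: θ'=-1.6132 (R=8.0000) → pose (5.6950, 1.3801, -1.6132)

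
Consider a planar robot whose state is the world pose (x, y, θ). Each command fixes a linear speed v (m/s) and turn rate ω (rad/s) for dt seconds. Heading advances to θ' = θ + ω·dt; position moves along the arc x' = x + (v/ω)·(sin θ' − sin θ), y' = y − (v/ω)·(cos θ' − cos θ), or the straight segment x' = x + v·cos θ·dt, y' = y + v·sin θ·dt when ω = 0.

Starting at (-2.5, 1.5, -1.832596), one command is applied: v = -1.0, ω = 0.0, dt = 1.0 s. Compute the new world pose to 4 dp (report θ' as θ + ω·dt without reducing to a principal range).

(-2.2412, 2.4659, -1.8326)

θ' = -1.8326 + 0.0·1.0 = -1.8326
ω = 0 → straight: x' = -2.5 + -1.0·cos(-1.8326)·1.0 = -2.2412
y' = 1.5 + -1.0·sin(-1.8326)·1.0 = 2.4659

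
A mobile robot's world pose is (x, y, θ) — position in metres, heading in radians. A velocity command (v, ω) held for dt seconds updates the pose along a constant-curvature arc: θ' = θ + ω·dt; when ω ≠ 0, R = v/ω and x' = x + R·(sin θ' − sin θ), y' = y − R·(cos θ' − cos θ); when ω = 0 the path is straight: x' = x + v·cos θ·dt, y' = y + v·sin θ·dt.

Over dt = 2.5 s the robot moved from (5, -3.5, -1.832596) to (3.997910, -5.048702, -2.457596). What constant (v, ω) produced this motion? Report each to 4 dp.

v = 0.7500, ω = -0.2500

Δθ = -2.457596 − -1.832596 = -0.625000
ω = Δθ/dt = -0.625000/2.5 = -0.2500
R = −Δy/(cos θ' − cos θ) = -3.0000
v = R·ω = -3.0000·-0.2500 = 0.7500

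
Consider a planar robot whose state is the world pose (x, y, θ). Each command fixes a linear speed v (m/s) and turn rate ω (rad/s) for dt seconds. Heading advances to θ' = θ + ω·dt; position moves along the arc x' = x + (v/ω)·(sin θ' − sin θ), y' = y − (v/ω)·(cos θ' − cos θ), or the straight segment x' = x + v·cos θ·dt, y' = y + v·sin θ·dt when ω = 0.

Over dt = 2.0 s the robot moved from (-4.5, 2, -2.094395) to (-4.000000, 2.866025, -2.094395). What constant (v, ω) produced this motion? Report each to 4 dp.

Δθ = -2.094395 − -2.094395 = 0.000000
ω = Δθ/dt = 0.000000/2.0 = 0.0000
ω = 0 → v = (Δx·cos θ + Δy·sin θ)/dt = -0.5000

v = -0.5000, ω = 0.0000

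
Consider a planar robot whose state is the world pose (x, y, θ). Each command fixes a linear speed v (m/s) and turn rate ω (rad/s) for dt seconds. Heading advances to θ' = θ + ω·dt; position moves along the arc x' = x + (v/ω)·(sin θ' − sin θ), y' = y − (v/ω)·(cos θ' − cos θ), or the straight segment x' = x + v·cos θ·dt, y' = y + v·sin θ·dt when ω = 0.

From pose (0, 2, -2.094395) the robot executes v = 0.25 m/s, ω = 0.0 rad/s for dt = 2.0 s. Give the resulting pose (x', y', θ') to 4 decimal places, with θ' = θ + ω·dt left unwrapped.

θ' = -2.0944 + 0.0·2.0 = -2.0944
ω = 0 → straight: x' = 0 + 0.25·cos(-2.0944)·2.0 = -0.2500
y' = 2 + 0.25·sin(-2.0944)·2.0 = 1.5670

(-0.2500, 1.5670, -2.0944)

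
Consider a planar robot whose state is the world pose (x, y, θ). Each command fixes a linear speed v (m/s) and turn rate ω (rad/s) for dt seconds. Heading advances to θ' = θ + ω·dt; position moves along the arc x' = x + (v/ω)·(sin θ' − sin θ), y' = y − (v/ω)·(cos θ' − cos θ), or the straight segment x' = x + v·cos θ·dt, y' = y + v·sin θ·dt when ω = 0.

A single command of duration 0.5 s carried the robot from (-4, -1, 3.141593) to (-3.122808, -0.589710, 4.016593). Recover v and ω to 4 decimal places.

v = -2.0000, ω = 1.7500

Δθ = 4.016593 − 3.141593 = 0.875000
ω = Δθ/dt = 0.875000/0.5 = 1.7500
R = Δx/(sin θ' − sin θ) = -1.1429
v = R·ω = -1.1429·1.7500 = -2.0000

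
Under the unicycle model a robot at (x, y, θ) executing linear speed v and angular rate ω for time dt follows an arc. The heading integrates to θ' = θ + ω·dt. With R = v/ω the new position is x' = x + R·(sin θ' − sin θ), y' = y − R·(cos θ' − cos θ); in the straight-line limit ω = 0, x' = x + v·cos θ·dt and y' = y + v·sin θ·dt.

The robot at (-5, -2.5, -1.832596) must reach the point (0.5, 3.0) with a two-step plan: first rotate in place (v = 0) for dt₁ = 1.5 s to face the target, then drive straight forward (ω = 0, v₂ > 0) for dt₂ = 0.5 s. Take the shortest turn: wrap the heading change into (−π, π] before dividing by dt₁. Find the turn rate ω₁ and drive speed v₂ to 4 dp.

ω₁ = 1.7453, v₂ = 15.5563

heading to target = atan2(3−-2.5, 0.5−-5) = 0.7854
Δθ = wrap(0.7854 − -1.8326) = 2.6180; ω₁ = Δθ/dt₁ = 1.7453
distance = √((0.5−-5)² + (3−-2.5)²) = 7.7782; v₂ = distance/dt₂ = 15.5563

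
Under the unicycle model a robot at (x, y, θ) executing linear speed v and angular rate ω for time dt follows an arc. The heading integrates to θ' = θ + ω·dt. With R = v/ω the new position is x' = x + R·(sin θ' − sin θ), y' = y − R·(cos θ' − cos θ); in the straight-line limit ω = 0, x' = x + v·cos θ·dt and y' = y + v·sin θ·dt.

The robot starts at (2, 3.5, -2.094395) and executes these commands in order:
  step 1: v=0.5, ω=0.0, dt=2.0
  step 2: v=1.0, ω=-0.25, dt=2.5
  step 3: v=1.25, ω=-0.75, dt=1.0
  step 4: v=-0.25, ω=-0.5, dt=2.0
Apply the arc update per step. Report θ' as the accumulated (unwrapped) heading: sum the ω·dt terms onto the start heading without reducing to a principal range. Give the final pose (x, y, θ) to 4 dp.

(-1.2203, 0.5745, -4.4694)

step 1: θ'=-2.0944 (straight) → pose (1.5000, 2.6340, -2.0944)
step 2: θ'=-2.7194 (R=-4.0000) → pose (-0.3250, 0.9852, -2.7194)
step 3: θ'=-3.4694 (R=-1.6667) → pose (-1.5446, 0.9276, -3.4694)
step 4: θ'=-4.4694 (R=0.5000) → pose (-1.2203, 0.5745, -4.4694)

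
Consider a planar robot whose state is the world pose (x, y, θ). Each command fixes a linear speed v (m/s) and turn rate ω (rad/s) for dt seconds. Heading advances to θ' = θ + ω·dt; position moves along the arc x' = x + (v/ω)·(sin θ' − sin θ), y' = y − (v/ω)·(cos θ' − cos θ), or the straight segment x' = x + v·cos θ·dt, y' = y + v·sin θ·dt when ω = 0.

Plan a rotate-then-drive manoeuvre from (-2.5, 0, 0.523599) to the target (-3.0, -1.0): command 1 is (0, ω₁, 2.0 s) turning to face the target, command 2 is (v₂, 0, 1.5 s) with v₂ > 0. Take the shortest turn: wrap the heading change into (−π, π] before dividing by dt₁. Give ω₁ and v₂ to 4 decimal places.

heading to target = atan2(-1−0, -3−-2.5) = -2.0344
Δθ = wrap(-2.0344 − 0.5236) = -2.5580; ω₁ = Δθ/dt₁ = -1.2790
distance = √((-3−-2.5)² + (-1−0)²) = 1.1180; v₂ = distance/dt₂ = 0.7454

ω₁ = -1.2790, v₂ = 0.7454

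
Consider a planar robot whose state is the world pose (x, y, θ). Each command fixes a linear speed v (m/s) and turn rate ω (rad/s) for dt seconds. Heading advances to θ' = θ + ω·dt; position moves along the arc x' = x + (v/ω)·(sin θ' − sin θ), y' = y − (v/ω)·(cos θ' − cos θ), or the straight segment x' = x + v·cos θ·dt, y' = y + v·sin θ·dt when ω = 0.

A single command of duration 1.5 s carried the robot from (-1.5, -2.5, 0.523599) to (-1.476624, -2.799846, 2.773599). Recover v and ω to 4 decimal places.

v = -0.2500, ω = 1.5000

Δθ = 2.773599 − 0.523599 = 2.250000
ω = Δθ/dt = 2.250000/1.5 = 1.5000
R = −Δy/(cos θ' − cos θ) = -0.1667
v = R·ω = -0.1667·1.5000 = -0.2500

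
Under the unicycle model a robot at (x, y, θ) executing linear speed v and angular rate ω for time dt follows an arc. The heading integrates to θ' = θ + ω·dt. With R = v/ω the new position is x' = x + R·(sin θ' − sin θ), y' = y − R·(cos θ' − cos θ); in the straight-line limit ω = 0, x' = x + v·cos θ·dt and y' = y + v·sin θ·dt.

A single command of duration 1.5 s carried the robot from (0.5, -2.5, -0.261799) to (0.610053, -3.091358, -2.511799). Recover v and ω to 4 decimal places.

Δθ = -2.511799 − -0.261799 = -2.250000
ω = Δθ/dt = -2.250000/1.5 = -1.5000
R = −Δy/(cos θ' − cos θ) = -0.3333
v = R·ω = -0.3333·-1.5000 = 0.5000

v = 0.5000, ω = -1.5000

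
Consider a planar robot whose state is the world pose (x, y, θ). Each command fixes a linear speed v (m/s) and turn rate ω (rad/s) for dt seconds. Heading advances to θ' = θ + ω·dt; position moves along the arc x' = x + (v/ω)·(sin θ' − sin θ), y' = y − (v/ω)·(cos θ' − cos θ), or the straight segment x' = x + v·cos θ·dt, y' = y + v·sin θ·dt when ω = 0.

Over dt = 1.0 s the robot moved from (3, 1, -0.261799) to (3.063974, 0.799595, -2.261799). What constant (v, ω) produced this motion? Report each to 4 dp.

Δθ = -2.261799 − -0.261799 = -2.000000
ω = Δθ/dt = -2.000000/1.0 = -2.0000
R = −Δy/(cos θ' − cos θ) = -0.1250
v = R·ω = -0.1250·-2.0000 = 0.2500

v = 0.2500, ω = -2.0000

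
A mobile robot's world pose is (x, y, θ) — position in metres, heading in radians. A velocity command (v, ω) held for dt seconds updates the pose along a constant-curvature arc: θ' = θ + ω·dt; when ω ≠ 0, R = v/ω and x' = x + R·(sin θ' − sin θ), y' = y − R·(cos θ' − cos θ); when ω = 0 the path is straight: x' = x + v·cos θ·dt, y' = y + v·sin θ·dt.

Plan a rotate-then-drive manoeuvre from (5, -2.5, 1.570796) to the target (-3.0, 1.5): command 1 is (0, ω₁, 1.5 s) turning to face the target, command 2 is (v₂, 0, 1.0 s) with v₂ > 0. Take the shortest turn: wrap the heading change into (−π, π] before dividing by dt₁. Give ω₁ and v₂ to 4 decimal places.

ω₁ = 0.7381, v₂ = 8.9443

heading to target = atan2(1.5−-2.5, -3−5) = 2.6779
Δθ = wrap(2.6779 − 1.5708) = 1.1071; ω₁ = Δθ/dt₁ = 0.7381
distance = √((-3−5)² + (1.5−-2.5)²) = 8.9443; v₂ = distance/dt₂ = 8.9443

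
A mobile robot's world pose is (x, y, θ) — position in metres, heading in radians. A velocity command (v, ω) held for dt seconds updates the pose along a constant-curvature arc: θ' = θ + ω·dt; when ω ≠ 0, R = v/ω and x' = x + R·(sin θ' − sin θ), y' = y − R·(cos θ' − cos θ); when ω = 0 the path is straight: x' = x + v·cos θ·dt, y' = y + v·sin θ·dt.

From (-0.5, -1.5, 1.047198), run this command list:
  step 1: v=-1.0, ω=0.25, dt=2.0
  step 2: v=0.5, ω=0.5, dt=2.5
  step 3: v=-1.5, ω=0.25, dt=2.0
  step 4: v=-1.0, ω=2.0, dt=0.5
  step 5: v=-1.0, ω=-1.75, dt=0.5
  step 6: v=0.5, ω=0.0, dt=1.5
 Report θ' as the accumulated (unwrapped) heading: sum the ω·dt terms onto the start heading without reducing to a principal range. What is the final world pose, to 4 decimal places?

step 1: θ'=1.5472 (R=-4.0000) → pose (-1.0348, -3.4056, 1.5472)
step 2: θ'=2.7972 (R=1.0000) → pose (-1.6969, -2.4407, 2.7972)
step 3: θ'=3.2972 (R=-6.0000) → pose (1.2588, -2.7206, 3.2972)
step 4: θ'=4.2972 (R=-0.5000) → pose (1.6388, -2.4283, 4.2972)
step 5: θ'=3.4222 (R=0.5714) → pose (2.0034, -2.1097, 3.4222)
step 6: θ'=3.4222 (straight) → pose (1.2827, -2.3174, 3.4222)

(1.2827, -2.3174, 3.4222)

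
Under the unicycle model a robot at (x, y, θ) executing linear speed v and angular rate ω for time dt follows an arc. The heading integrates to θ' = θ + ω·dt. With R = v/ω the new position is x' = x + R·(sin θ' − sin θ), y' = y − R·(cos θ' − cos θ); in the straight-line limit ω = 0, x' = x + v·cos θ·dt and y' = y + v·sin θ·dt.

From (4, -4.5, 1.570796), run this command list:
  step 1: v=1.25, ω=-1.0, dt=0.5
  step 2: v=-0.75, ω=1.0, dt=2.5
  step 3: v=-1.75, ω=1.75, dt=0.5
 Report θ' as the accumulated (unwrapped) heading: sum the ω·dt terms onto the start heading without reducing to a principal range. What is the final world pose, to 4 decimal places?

step 1: θ'=1.0708 (R=-1.2500) → pose (4.1530, -3.9007, 1.0708)
step 2: θ'=3.5708 (R=-0.7500) → pose (5.1233, -4.9423, 3.5708)
step 3: θ'=4.4458 (R=-1.0000) → pose (5.6718, -4.2964, 4.4458)

(5.6718, -4.2964, 4.4458)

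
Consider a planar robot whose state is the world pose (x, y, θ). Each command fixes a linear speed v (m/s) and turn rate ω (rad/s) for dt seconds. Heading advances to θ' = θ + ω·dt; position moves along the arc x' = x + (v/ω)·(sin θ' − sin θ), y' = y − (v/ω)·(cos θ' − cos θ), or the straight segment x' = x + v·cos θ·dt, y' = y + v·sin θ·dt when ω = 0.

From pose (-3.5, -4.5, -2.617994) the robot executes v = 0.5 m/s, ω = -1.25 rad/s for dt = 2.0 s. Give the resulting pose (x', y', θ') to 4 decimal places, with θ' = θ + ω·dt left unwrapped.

θ' = -2.6180 + -1.25·2.0 = -5.1180
R = v/ω = 0.5/-1.25 = -0.4000
x' = -3.5 + -0.4000·(sin -5.1180 − sin -2.6180) = -4.0675
y' = -4.5 − -0.4000·(cos -5.1180 − cos -2.6180) = -3.9958

(-4.0675, -3.9958, -5.1180)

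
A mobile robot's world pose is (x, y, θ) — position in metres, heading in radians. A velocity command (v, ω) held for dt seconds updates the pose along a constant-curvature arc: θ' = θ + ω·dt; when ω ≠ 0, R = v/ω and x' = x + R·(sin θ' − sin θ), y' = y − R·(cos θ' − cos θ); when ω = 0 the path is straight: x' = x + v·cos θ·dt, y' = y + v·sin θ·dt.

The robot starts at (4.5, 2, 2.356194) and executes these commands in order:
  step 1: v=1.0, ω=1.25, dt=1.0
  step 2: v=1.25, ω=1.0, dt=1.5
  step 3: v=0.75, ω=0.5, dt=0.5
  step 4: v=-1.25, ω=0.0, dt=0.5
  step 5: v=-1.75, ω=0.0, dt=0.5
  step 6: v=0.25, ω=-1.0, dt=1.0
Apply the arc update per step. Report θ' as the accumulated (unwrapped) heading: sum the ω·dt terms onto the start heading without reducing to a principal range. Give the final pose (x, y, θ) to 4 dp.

(2.3011, 1.1901, 4.3562)

step 1: θ'=3.6062 (R=0.8000) → pose (3.5759, 2.1495, 3.6062)
step 2: θ'=5.1062 (R=1.2500) → pose (2.9816, 0.5524, 5.1062)
step 3: θ'=5.3562 (R=1.5000) → pose (3.1671, 0.2276, 5.3562)
step 4: θ'=5.3562 (straight) → pose (2.7919, 0.7275, 5.3562)
step 5: θ'=5.3562 (straight) → pose (2.2667, 1.4273, 5.3562)
step 6: θ'=4.3562 (R=-0.2500) → pose (2.3011, 1.1901, 4.3562)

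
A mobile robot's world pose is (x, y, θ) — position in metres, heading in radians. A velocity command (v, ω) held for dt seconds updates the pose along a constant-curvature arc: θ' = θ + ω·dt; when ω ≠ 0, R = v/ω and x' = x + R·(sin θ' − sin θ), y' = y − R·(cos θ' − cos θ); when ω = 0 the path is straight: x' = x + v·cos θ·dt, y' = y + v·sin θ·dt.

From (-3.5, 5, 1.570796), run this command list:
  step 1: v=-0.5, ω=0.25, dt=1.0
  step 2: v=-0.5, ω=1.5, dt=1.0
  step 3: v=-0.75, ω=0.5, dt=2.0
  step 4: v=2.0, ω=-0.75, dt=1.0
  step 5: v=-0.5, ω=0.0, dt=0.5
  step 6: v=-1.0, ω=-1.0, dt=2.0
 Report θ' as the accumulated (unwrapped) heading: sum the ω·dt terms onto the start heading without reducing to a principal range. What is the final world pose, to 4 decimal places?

(-1.6480, 2.9509, 1.5708)

step 1: θ'=1.8208 (R=-2.0000) → pose (-3.4378, 4.5052, 1.8208)
step 2: θ'=3.3208 (R=-0.3333) → pose (-3.0554, 4.2597, 3.3208)
step 3: θ'=4.3208 (R=-1.5000) → pose (-1.9364, 5.1632, 4.3208)
step 4: θ'=3.5708 (R=-2.6667) → pose (-3.2914, 3.7561, 3.5708)
step 5: θ'=3.5708 (straight) → pose (-3.0641, 3.8602, 3.5708)
step 6: θ'=1.5708 (R=1.0000) → pose (-1.6480, 2.9509, 1.5708)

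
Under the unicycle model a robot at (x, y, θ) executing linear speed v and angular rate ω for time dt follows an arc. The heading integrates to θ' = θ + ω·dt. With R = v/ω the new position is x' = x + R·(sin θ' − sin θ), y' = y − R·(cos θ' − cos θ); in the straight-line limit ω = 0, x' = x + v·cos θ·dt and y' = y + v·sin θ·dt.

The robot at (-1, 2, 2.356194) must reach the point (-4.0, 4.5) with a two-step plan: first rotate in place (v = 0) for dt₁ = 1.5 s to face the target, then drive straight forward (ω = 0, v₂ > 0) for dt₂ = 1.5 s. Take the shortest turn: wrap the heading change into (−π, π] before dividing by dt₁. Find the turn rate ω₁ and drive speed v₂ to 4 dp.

ω₁ = 0.0604, v₂ = 2.6034

heading to target = atan2(4.5−2, -4−-1) = 2.4469
Δθ = wrap(2.4469 − 2.3562) = 0.0907; ω₁ = Δθ/dt₁ = 0.0604
distance = √((-4−-1)² + (4.5−2)²) = 3.9051; v₂ = distance/dt₂ = 2.6034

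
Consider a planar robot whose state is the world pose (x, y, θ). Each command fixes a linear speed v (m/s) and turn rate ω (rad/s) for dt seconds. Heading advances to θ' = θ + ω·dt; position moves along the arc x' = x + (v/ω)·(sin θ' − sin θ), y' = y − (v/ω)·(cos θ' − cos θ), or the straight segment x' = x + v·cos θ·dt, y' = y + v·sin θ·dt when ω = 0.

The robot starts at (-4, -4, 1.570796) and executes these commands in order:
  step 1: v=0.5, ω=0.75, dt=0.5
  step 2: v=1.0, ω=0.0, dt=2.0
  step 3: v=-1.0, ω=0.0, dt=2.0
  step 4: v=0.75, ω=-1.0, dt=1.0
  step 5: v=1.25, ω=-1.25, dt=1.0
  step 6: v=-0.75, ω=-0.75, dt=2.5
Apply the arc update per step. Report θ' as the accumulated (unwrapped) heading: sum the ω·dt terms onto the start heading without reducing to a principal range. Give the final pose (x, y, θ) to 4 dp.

(-3.3672, -1.1477, -2.1792)

step 1: θ'=1.9458 (R=0.6667) → pose (-4.0463, -3.7558, 1.9458)
step 2: θ'=1.9458 (straight) → pose (-4.7789, -1.8948, 1.9458)
step 3: θ'=1.9458 (straight) → pose (-4.0463, -3.7558, 1.9458)
step 4: θ'=0.9458 (R=-0.7500) → pose (-3.9567, -3.0423, 0.9458)
step 5: θ'=-0.3042 (R=-1.0000) → pose (-2.8462, -2.6733, -0.3042)
step 6: θ'=-2.1792 (R=1.0000) → pose (-3.3672, -1.1477, -2.1792)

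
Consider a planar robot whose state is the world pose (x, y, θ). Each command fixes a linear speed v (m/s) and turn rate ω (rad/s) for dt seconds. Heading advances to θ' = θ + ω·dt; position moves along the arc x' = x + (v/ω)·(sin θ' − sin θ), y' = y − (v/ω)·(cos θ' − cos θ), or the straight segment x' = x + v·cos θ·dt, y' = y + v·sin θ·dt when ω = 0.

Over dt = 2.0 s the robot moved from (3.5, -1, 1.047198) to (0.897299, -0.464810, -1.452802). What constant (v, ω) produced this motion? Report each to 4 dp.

Δθ = -1.452802 − 1.047198 = -2.500000
ω = Δθ/dt = -2.500000/2.0 = -1.2500
R = Δx/(sin θ' − sin θ) = 1.4000
v = R·ω = 1.4000·-1.2500 = -1.7500

v = -1.7500, ω = -1.2500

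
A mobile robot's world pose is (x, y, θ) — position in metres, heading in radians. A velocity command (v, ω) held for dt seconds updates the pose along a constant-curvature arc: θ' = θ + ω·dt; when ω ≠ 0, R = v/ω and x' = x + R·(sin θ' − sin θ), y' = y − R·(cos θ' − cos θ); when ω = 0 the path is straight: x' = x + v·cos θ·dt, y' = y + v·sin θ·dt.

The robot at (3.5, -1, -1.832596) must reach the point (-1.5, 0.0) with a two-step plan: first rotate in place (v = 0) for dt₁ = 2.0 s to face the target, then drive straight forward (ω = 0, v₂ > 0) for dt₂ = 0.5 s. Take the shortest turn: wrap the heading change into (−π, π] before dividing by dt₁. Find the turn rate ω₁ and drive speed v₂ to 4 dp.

heading to target = atan2(0−-1, -1.5−3.5) = 2.9442
Δθ = wrap(2.9442 − -1.8326) = -1.5064; ω₁ = Δθ/dt₁ = -0.7532
distance = √((-1.5−3.5)² + (0−-1)²) = 5.0990; v₂ = distance/dt₂ = 10.1980

ω₁ = -0.7532, v₂ = 10.1980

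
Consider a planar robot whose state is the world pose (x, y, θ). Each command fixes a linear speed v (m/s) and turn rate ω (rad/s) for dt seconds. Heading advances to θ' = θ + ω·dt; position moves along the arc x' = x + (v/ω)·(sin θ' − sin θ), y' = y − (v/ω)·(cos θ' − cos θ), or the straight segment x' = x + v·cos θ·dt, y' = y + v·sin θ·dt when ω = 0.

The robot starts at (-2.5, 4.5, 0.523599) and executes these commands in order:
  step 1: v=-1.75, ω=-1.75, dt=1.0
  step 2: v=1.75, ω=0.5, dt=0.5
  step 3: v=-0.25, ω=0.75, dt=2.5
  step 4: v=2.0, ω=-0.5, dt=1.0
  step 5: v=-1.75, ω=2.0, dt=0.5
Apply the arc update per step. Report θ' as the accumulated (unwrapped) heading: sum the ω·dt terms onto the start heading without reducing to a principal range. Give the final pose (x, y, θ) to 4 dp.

step 1: θ'=-1.2264 (R=1.0000) → pose (-3.9413, 5.0284, -1.2264)
step 2: θ'=-0.9764 (R=3.5000) → pose (-3.5465, 4.2501, -0.9764)
step 3: θ'=0.8986 (R=-0.3333) → pose (-4.0835, 4.2710, 0.8986)
step 4: θ'=0.3986 (R=-4.0000) → pose (-2.5062, 5.4666, 0.3986)
step 5: θ'=1.3986 (R=-0.8750) → pose (-3.0286, 4.8101, 1.3986)

(-3.0286, 4.8101, 1.3986)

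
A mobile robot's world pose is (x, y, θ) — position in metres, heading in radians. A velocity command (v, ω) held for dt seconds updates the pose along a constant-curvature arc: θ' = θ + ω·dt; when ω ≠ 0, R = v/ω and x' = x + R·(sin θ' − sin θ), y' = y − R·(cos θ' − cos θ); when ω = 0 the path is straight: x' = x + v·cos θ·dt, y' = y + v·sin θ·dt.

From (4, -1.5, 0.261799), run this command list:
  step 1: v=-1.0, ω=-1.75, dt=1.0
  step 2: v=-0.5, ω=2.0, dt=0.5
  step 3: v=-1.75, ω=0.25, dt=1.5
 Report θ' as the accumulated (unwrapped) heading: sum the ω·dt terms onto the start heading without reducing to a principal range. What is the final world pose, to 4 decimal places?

step 1: θ'=-1.4882 (R=0.5714) → pose (3.2826, -0.9952, -1.4882)
step 2: θ'=-0.4882 (R=-0.2500) → pose (3.1507, -0.7950, -0.4882)
step 3: θ'=-0.1132 (R=-7.0000) → pose (0.6582, -0.0221, -0.1132)

(0.6582, -0.0221, -0.1132)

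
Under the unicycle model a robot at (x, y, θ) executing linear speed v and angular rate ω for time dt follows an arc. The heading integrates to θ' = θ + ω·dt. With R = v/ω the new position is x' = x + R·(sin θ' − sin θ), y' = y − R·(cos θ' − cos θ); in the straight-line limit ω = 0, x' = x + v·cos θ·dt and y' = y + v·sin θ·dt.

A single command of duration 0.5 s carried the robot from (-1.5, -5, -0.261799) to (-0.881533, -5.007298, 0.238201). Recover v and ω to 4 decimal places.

v = 1.2500, ω = 1.0000

Δθ = 0.238201 − -0.261799 = 0.500000
ω = Δθ/dt = 0.500000/0.5 = 1.0000
R = Δx/(sin θ' − sin θ) = 1.2500
v = R·ω = 1.2500·1.0000 = 1.2500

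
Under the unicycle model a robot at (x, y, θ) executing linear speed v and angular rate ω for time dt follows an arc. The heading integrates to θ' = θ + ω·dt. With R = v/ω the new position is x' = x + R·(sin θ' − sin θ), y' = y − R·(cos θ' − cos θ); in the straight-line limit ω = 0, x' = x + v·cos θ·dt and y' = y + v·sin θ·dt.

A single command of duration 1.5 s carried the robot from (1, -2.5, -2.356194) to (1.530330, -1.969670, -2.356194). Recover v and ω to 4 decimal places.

v = -0.5000, ω = 0.0000

Δθ = -2.356194 − -2.356194 = 0.000000
ω = Δθ/dt = 0.000000/1.5 = 0.0000
ω = 0 → v = (Δx·cos θ + Δy·sin θ)/dt = -0.5000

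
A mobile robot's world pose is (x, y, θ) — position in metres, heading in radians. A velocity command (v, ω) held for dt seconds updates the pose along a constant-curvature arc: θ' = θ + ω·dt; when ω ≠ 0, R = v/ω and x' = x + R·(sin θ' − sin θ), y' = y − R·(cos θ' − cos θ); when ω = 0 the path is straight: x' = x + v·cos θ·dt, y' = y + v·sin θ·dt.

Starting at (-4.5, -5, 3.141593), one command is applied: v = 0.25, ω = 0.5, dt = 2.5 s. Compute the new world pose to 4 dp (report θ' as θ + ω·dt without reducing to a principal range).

θ' = 3.1416 + 0.5·2.5 = 4.3916
R = v/ω = 0.25/0.5 = 0.5000
x' = -4.5 + 0.5000·(sin 4.3916 − sin 3.1416) = -4.9745
y' = -5 − 0.5000·(cos 4.3916 − cos 3.1416) = -5.3423

(-4.9745, -5.3423, 4.3916)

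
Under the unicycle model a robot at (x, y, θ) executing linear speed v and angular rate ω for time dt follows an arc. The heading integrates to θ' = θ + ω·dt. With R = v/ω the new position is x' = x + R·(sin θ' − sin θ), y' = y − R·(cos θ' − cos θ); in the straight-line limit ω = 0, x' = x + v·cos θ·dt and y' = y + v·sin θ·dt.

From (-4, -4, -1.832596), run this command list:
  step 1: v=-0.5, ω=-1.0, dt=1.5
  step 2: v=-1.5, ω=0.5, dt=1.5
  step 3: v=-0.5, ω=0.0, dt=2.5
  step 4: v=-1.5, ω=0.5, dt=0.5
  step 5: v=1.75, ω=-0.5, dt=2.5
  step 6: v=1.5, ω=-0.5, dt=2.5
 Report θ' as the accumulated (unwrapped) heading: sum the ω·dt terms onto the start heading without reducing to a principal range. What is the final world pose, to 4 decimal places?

step 1: θ'=-3.3326 (R=0.5000) → pose (-3.4221, -3.6385, -3.3326)
step 2: θ'=-2.5826 (R=-3.0000) → pose (-1.2616, -3.2364, -2.5826)
step 3: θ'=-2.5826 (straight) → pose (-0.2018, -2.5735, -2.5826)
step 4: θ'=-2.3326 (R=-3.0000) → pose (0.3779, -2.1008, -2.3326)
step 5: θ'=-3.5826 (R=-3.5000) → pose (-3.6486, -2.8502, -3.5826)
step 6: θ'=-4.8326 (R=-3.0000) → pose (-5.3464, 0.2226, -4.8326)

(-5.3464, 0.2226, -4.8326)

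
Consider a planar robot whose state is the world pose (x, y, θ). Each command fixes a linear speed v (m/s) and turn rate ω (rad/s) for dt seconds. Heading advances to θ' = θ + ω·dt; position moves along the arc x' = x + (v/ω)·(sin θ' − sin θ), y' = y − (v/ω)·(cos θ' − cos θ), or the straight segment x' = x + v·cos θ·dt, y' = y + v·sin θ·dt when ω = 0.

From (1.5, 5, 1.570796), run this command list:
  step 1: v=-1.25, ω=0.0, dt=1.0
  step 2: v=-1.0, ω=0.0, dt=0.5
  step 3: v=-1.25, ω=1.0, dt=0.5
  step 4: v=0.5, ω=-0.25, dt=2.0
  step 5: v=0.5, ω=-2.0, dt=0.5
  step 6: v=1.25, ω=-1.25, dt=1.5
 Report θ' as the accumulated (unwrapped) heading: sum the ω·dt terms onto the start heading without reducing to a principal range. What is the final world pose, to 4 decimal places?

step 1: θ'=1.5708 (straight) → pose (1.5000, 3.7500, 1.5708)
step 2: θ'=1.5708 (straight) → pose (1.5000, 3.2500, 1.5708)
step 3: θ'=2.0708 (R=-1.2500) → pose (1.6530, 2.6507, 2.0708)
step 4: θ'=1.5708 (R=-2.0000) → pose (1.4082, 3.6096, 1.5708)
step 5: θ'=0.5708 (R=-0.2500) → pose (1.5231, 3.8199, 0.5708)
step 6: θ'=-1.3042 (R=-1.0000) → pose (3.0281, 3.2419, -1.3042)

(3.0281, 3.2419, -1.3042)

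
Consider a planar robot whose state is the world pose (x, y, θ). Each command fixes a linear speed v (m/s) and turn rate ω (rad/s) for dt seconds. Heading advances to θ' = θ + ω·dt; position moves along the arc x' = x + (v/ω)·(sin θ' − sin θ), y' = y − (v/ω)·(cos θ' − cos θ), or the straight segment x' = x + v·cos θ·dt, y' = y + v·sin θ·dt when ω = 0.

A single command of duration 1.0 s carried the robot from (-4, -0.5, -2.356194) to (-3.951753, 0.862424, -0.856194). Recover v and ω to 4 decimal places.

Δθ = -0.856194 − -2.356194 = 1.500000
ω = Δθ/dt = 1.500000/1.0 = 1.5000
R = −Δy/(cos θ' − cos θ) = -1.0000
v = R·ω = -1.0000·1.5000 = -1.5000

v = -1.5000, ω = 1.5000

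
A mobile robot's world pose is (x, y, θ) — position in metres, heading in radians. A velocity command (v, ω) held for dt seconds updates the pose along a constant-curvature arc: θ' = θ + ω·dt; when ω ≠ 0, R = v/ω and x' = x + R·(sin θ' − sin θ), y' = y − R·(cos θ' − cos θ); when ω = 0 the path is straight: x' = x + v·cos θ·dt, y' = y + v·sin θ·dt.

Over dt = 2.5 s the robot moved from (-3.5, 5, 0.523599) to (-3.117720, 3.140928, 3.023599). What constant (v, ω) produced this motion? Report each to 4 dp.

Δθ = 3.023599 − 0.523599 = 2.500000
ω = Δθ/dt = 2.500000/2.5 = 1.0000
R = −Δy/(cos θ' − cos θ) = -1.0000
v = R·ω = -1.0000·1.0000 = -1.0000

v = -1.0000, ω = 1.0000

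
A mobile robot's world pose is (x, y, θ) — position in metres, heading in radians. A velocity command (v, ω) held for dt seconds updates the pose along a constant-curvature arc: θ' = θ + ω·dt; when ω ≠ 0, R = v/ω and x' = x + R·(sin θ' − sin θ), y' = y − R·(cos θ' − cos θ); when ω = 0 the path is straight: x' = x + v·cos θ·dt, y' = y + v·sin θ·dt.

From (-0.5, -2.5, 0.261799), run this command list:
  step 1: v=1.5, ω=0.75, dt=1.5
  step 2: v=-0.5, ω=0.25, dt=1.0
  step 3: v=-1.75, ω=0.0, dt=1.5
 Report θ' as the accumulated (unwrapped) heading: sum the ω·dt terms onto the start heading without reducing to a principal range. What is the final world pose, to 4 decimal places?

(1.0923, -4.0512, 1.6368)

step 1: θ'=1.3868 (R=2.0000) → pose (0.9486, -0.9341, 1.3868)
step 2: θ'=1.6368 (R=-2.0000) → pose (0.9192, -1.4319, 1.6368)
step 3: θ'=1.6368 (straight) → pose (1.0923, -4.0512, 1.6368)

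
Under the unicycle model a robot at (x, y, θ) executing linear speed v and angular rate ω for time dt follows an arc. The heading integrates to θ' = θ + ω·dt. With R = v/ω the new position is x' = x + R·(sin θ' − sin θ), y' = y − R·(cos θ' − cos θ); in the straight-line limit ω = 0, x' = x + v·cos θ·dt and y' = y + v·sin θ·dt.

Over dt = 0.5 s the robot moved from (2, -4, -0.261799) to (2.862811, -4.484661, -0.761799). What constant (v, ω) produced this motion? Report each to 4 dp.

Δθ = -0.761799 − -0.261799 = -0.500000
ω = Δθ/dt = -0.500000/0.5 = -1.0000
R = Δx/(sin θ' − sin θ) = -2.0000
v = R·ω = -2.0000·-1.0000 = 2.0000

v = 2.0000, ω = -1.0000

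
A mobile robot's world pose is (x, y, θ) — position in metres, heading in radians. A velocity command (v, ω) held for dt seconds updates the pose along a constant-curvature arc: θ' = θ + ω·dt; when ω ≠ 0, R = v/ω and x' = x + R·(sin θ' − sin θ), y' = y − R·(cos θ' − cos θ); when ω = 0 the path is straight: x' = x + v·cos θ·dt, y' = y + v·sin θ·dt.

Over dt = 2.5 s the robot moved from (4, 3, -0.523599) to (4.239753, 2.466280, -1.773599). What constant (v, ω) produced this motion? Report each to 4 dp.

v = 0.2500, ω = -0.5000

Δθ = -1.773599 − -0.523599 = -1.250000
ω = Δθ/dt = -1.250000/2.5 = -0.5000
R = −Δy/(cos θ' − cos θ) = -0.5000
v = R·ω = -0.5000·-0.5000 = 0.2500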